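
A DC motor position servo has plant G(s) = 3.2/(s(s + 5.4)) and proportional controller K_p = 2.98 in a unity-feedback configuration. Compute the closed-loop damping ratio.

1 + K_p·G(s) = 0 gives s² + 5.4s + 9.536 = 0.
Matching s² + 2ζω_n s + ω_n²: ω_n = √9.536 = 3.088 rad/s and 2ζω_n = 5.4, so ζ = 5.4/(2·3.088) = 0.874.

ζ = 0.874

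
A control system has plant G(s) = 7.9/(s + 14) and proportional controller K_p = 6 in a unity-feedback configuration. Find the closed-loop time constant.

Closed-loop transfer function: T(s) = K_p·G(s)/(1 + K_p·G(s)) = 47.4/(s + 14 + 47.4) = 47.4/(s + 61.4).
Time constant τ = 1/61.4 = 0.0163 s.

τ = 0.0163 s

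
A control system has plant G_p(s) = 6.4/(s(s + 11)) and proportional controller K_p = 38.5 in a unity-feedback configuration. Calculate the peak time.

T_p = 0.214 s

The closed-loop denominator s² + 11s + 246.4 gives ω_n = √246.4 = 15.7 and ζ = 11/(2ω_n) = 0.3504.
Damped frequency ω_d = ω_n√(1−ζ²) = 14.7 rad/s, so peak time T_p = π/ω_d = 0.214 s.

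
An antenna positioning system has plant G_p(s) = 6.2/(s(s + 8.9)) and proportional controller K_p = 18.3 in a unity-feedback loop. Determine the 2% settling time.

From 1 + K_pG_p(s) = 0: s² + 8.9s + 113.5 = 0 ⇒ ω_n = 10.65, ζ = 0.4178.
2% settling time T_s ≈ 4/(ζω_n) = 4/4.45 = 0.899 s.

T_s ≈ 0.899 s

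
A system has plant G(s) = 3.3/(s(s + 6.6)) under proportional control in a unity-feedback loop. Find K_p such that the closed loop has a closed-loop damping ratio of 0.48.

Closed-loop characteristic equation: s² + 6.6s + K_p·3.3 = 0.
So ω_n = √(3.3K_p) and 2ζω_n = 6.6, giving ζ = 6.6/(2√(3.3K_p)).
Setting ζ = 0.48: √(3.3K_p) = 6.6/(2·0.48) = 6.875, so K_p = 47.27/3.3 = 14.3.

K_p = 14.3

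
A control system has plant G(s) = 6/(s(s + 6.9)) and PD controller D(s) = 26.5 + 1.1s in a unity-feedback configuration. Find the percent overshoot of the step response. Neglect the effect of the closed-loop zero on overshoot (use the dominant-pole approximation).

13.7%

Forward path: (26.5 + 1.1s)·6/(s(s+6.9)). The closed-loop characteristic equation is s² + (6.9 + 6·1.1)s + 6·26.5 = 0.
That is s² + 13.5s + 159 = 0, so ω_n = 12.61 rad/s and ζ = 13.5/(2·12.61) = 0.5353.
%OS = 100·exp(−πζ/√(1−ζ²)) = 13.7%.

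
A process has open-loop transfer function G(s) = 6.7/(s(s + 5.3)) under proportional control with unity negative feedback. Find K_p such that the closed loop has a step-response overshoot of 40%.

K_p = 13.4

From %OS = 100·exp(−πζ/√(1−ζ²)) = 40%, ζ = −ln(0.4)/√(π²+ln²(0.4)) = 0.28.
Characteristic equation s² + 5.3s + 6.7K_p = 0 gives ζ = 5.3/(2√(6.7K_p)).
Setting ζ = 0.28: √(6.7K_p) = 5.3/(2·0.28) = 9.464, so K_p = 89.57/6.7 = 13.4.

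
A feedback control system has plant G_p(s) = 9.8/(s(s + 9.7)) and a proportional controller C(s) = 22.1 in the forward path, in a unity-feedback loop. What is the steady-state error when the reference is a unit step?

The open loop C(s)G_p(s) has a pole at the origin (type 1), so the static position error constant is infinite and e_ss = 1/(1+∞) = 0.

0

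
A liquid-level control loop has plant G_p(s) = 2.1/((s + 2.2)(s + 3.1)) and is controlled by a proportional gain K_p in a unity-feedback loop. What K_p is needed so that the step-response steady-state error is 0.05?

For a type-0 loop with proportional control, e_ss = 1/(1 + K_p·G_p(0)).
G_p(0) = 0.3079. Require 1/(1 + K_p·0.3079) = 0.05, so 1 + 0.3079·K_p = 20.
K_p = (20 − 1)/0.3079 = 61.7.

K_p = 61.7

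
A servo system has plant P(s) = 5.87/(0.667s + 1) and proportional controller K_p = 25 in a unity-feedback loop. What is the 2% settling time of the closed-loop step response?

T_s ≈ 0.0181 s

Closed loop: T(s) = K_p·P/(1+K_p·P) = 146.8/(0.667s + 1 + 146.8), with pole at s = −(1 + 146.8)/0.667 = −221.5.
τ = 1/221.5 = 0.004514 s, so 2% settling time ≈ 4τ = 0.0181 s.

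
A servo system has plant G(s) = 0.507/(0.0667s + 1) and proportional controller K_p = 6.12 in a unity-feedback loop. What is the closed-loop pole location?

s = -61.51

Closed loop: T(s) = K_p·G/(1+K_p·G) = 3.103/(0.0667s + 1 + 3.103), with pole at s = −(1 + 3.103)/0.0667 = −61.51.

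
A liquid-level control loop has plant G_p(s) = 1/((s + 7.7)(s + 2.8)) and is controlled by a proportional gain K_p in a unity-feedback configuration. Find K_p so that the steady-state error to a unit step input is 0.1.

K_p = 194

For a type-0 loop with proportional control, e_ss = 1/(1 + K_p·G_p(0)).
G_p(0) = 0.04638. Require 1/(1 + K_p·0.04638) = 0.1, so 1 + 0.04638·K_p = 10.
K_p = (10 − 1)/0.04638 = 194.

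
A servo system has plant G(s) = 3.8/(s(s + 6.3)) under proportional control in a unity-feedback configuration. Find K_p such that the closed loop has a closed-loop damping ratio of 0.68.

Closed-loop characteristic equation: s² + 6.3s + K_p·3.8 = 0.
So ω_n = √(3.8K_p) and 2ζω_n = 6.3, giving ζ = 6.3/(2√(3.8K_p)).
Setting ζ = 0.68: √(3.8K_p) = 6.3/(2·0.68) = 4.632, so K_p = 21.46/3.8 = 5.65.

K_p = 5.65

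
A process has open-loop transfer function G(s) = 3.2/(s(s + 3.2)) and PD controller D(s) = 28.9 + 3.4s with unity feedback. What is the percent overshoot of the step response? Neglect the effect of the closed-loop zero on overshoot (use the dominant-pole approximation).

3.42%

Forward path: (28.9 + 3.4s)·3.2/(s(s+3.2)). The closed-loop characteristic equation is s² + (3.2 + 3.2·3.4)s + 3.2·28.9 = 0.
That is s² + 14.08s + 92.48 = 0, so ω_n = 9.617 rad/s and ζ = 14.08/(2·9.617) = 0.7321.
%OS = 100·exp(−πζ/√(1−ζ²)) = 3.42%.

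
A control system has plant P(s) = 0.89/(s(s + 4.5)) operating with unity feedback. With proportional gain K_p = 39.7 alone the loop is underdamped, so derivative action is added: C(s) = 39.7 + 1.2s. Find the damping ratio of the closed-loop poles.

Forward path: (39.7 + 1.2s)·0.89/(s(s+4.5)). The closed-loop characteristic equation is s² + (4.5 + 0.89·1.2)s + 0.89·39.7 = 0.
That is s² + 5.568s + 35.33 = 0, so ω_n = 5.944 rad/s and ζ = 5.568/(2·5.944) = 0.4684.

ζ = 0.468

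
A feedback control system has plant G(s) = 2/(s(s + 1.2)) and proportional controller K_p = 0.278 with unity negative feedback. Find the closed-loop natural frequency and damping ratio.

With unity feedback the closed-loop characteristic equation is s² + 1.2s + 0.278·2 = s² + 1.2s + 0.556 = 0.
So ω_n² = 0.556 ⇒ ω_n = 0.7457 rad/s, and ζ = 1.2/(2ω_n) = 0.805.

ω_n = 0.746 rad/s, ζ = 0.805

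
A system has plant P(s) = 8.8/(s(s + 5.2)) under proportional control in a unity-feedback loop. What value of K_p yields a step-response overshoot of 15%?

K_p = 2.87

From %OS = 100·exp(−πζ/√(1−ζ²)) = 15%, ζ = −ln(0.15)/√(π²+ln²(0.15)) = 0.5169.
Characteristic equation s² + 5.2s + 8.8K_p = 0 gives ζ = 5.2/(2√(8.8K_p)).
Setting ζ = 0.5169: √(8.8K_p) = 5.2/(2·0.5169) = 5.03, so K_p = 25.3/8.8 = 2.87.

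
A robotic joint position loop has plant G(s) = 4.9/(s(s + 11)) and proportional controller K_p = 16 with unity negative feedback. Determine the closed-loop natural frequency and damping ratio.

ω_n = 8.85 rad/s, ζ = 0.621

1 + K_p·G(s) = 0 gives s² + 11s + 78.4 = 0.
Matching s² + 2ζω_n s + ω_n²: ω_n = √78.4 = 8.854 rad/s and 2ζω_n = 11, so ζ = 11/(2·8.854) = 0.621.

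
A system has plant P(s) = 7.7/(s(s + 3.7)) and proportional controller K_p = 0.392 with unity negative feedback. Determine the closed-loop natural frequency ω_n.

ω_n = 1.74 rad/s

With unity feedback the closed-loop characteristic equation is s² + 3.7s + 0.392·7.7 = s² + 3.7s + 3.018 = 0.
So ω_n² = 3.018 ⇒ ω_n = 1.737 rad/s, and ζ = 3.7/(2ω_n) = 1.06.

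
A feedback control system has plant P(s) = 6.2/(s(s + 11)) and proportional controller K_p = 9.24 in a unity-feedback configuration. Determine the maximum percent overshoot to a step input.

Closed-loop characteristic equation: s² + 11s + 57.29 = 0, so ω_n = 7.569 rad/s and ζ = 11/(2·7.569) = 0.7267.
%OS = 100·exp(−πζ/√(1−ζ²)) = 100·exp(−π·0.7267/√0.472) = 3.6%.

3.6%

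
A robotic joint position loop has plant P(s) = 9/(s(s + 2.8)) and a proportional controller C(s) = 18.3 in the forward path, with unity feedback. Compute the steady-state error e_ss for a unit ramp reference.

0.017

The loop has one pole at the origin (type 1). Velocity error constant K_v = lim_{s→0} s·C(s)P(s) = 18.3·9/2.8 = 58.82.
Steady-state error to a unit ramp: e_ss = 1/K_v = 0.017.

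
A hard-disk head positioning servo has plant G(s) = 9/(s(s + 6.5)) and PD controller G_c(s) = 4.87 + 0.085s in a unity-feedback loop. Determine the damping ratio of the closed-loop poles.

Forward path: (4.87 + 0.085s)·9/(s(s+6.5)). The closed-loop characteristic equation is s² + (6.5 + 9·0.085)s + 9·4.87 = 0.
That is s² + 7.265s + 43.83 = 0, so ω_n = 6.62 rad/s and ζ = 7.265/(2·6.62) = 0.5487.

ζ = 0.549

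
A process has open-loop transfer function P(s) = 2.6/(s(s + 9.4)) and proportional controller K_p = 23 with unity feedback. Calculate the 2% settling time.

T_s ≈ 0.851 s

The closed-loop denominator s² + 9.4s + 59.8 gives ω_n = √59.8 = 7.733 and ζ = 9.4/(2ω_n) = 0.6078.
2% settling time T_s ≈ 4/(ζω_n) = 4/4.7 = 0.851 s.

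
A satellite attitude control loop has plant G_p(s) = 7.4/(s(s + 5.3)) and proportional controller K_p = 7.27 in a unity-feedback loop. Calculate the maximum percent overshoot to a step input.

29.6%

The closed-loop denominator s² + 5.3s + 53.8 gives ω_n = √53.8 = 7.335 and ζ = 5.3/(2ω_n) = 0.3613.
%OS = 100·exp(−πζ/√(1−ζ²)) = 100·exp(−π·0.3613/√0.8695) = 29.6%.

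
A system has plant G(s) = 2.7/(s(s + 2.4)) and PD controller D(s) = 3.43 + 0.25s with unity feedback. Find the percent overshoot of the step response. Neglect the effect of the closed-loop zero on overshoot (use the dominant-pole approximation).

15.9%

Forward path: (3.43 + 0.25s)·2.7/(s(s+2.4)). The closed-loop characteristic equation is s² + (2.4 + 2.7·0.25)s + 2.7·3.43 = 0.
That is s² + 3.075s + 9.261 = 0, so ω_n = 3.043 rad/s and ζ = 3.075/(2·3.043) = 0.5052.
%OS = 100·exp(−πζ/√(1−ζ²)) = 15.9%.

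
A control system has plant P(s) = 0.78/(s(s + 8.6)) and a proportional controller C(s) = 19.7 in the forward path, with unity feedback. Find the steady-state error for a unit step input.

0

The open loop C(s)P(s) has a pole at the origin (type 1), so the static position error constant is infinite and e_ss = 1/(1+∞) = 0.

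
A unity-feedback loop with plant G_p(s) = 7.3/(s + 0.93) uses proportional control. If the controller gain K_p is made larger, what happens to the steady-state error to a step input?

decrease

e_ss = 1/(1 + K_p·G_p(0)); a larger K_p raises the denominator, so e_ss decreases.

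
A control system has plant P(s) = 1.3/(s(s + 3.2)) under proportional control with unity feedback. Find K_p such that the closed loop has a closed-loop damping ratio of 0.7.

K_p = 4.02

Closed-loop characteristic equation: s² + 3.2s + K_p·1.3 = 0.
So ω_n = √(1.3K_p) and 2ζω_n = 3.2, giving ζ = 3.2/(2√(1.3K_p)).
Setting ζ = 0.7: √(1.3K_p) = 3.2/(2·0.7) = 2.286, so K_p = 5.224/1.3 = 4.02.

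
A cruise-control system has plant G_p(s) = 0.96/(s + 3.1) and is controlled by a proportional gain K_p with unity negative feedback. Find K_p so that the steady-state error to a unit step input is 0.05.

Steady-state error for a unit step on this type-0 loop is 1/(1 + K_p·G_p(0)).
G_p(0) = 0.3097. Require 1/(1 + K_p·0.3097) = 0.05, so 1 + 0.3097·K_p = 20.
K_p = (20 − 1)/0.3097 = 61.4.

K_p = 61.4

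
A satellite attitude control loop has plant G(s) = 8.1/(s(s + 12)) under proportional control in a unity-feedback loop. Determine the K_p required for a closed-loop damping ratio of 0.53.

Closed-loop characteristic equation: s² + 12s + K_p·8.1 = 0.
So ω_n = √(8.1K_p) and 2ζω_n = 12, giving ζ = 12/(2√(8.1K_p)).
Setting ζ = 0.53: √(8.1K_p) = 12/(2·0.53) = 11.32, so K_p = 128.2/8.1 = 15.8.

K_p = 15.8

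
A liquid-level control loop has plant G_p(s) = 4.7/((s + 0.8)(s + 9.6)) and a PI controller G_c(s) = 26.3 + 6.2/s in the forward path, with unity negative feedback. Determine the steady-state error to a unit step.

0

The open loop G_c(s)G_p(s) has a pole at the origin (type 1), so the static position error constant is infinite and e_ss = 1/(1+∞) = 0.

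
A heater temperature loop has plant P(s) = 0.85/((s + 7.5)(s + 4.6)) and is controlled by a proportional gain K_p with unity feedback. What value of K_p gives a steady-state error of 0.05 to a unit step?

K_p = 771

Steady-state error for a unit step on this type-0 loop is 1/(1 + K_p·P(0)).
P(0) = 0.02464. Require 1/(1 + K_p·0.02464) = 0.05, so 1 + 0.02464·K_p = 20.
K_p = (20 − 1)/0.02464 = 771.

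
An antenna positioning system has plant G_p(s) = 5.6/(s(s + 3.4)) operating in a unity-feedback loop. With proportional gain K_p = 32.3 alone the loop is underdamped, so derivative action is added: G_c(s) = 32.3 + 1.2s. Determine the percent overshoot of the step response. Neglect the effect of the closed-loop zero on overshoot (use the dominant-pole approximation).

Forward path: (32.3 + 1.2s)·5.6/(s(s+3.4)). The closed-loop characteristic equation is s² + (3.4 + 5.6·1.2)s + 5.6·32.3 = 0.
That is s² + 10.12s + 180.9 = 0, so ω_n = 13.45 rad/s and ζ = 10.12/(2·13.45) = 0.3762.
%OS = 100·exp(−πζ/√(1−ζ²)) = 27.9%.

27.9%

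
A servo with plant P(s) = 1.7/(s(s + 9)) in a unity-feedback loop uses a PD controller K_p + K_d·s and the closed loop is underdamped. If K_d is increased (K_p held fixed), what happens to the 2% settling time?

decrease

Characteristic equation s² + (9 + 1.7K_d)s + 1.7K_p = 0: raising K_d increases ζω_n = (9+1.7K_d)/2 while the loop stays underdamped, so T_s ≈ 4/(ζω_n) decreases.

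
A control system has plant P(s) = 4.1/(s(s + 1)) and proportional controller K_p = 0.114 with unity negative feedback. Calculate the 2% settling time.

T_s ≈ 8 s

The closed-loop denominator s² + 1s + 0.4674 gives ω_n = √0.4674 = 0.6837 and ζ = 1/(2ω_n) = 0.7314.
2% settling time T_s ≈ 4/(ζω_n) = 4/0.5 = 8 s.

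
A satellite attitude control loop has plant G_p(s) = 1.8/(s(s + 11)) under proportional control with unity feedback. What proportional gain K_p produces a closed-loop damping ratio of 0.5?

Closed-loop characteristic equation: s² + 11s + K_p·1.8 = 0.
So ω_n = √(1.8K_p) and 2ζω_n = 11, giving ζ = 11/(2√(1.8K_p)).
Setting ζ = 0.5: √(1.8K_p) = 11/(2·0.5) = 11, so K_p = 121/1.8 = 67.2.

K_p = 67.2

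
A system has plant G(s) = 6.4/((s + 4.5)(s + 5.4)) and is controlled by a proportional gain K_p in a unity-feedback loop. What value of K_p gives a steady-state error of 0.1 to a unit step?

K_p = 34.2

The loop is type 0, so e_ss(step) = 1/(1 + K_pos) with K_pos = K_p·G(0).
G(0) = 0.2634. Require 1/(1 + K_p·0.2634) = 0.1, so 1 + 0.2634·K_p = 10.
K_p = (10 − 1)/0.2634 = 34.2.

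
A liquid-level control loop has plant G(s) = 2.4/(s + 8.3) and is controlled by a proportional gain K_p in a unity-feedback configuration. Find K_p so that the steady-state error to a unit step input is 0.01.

K_p = 342

Steady-state error for a unit step on this type-0 loop is 1/(1 + K_p·G(0)).
G(0) = 0.2892. Require 1/(1 + K_p·0.2892) = 0.01, so 1 + 0.2892·K_p = 100.
K_p = (100 − 1)/0.2892 = 342.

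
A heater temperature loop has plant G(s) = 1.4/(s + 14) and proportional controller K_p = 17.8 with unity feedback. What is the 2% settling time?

T_s ≈ 0.103 s

Closed-loop transfer function: T(s) = K_p·G(s)/(1 + K_p·G(s)) = 24.92/(s + 14 + 24.92) = 24.92/(s + 38.92).
Time constant τ = 1/38.92 = 0.02569 s, so the 2% settling time is about 4τ = 0.103 s.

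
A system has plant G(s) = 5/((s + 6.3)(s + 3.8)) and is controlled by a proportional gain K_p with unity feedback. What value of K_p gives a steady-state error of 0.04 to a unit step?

K_p = 115

Steady-state error for a unit step on this type-0 loop is 1/(1 + K_p·G(0)).
G(0) = 0.2089. Require 1/(1 + K_p·0.2089) = 0.04, so 1 + 0.2089·K_p = 25.
K_p = (25 − 1)/0.2089 = 115.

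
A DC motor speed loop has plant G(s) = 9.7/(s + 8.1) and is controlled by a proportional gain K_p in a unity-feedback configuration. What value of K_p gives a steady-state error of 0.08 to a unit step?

The loop is type 0, so e_ss(step) = 1/(1 + K_pos) with K_pos = K_p·G(0).
G(0) = 1.198. Require 1/(1 + K_p·1.198) = 0.08, so 1 + 1.198·K_p = 12.5.
K_p = (12.5 − 1)/1.198 = 9.6.

K_p = 9.6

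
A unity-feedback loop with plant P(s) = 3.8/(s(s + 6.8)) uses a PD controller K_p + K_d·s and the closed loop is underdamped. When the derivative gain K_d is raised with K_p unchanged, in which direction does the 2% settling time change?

decrease

Characteristic equation s² + (6.8 + 3.8K_d)s + 3.8K_p = 0: raising K_d increases ζω_n = (6.8+3.8K_d)/2 while the loop stays underdamped, so T_s ≈ 4/(ζω_n) decreases.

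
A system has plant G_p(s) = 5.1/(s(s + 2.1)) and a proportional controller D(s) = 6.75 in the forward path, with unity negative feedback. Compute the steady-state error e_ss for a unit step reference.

The open loop D(s)G_p(s) has a pole at the origin (type 1), so the static position error constant is infinite and e_ss = 1/(1+∞) = 0.

0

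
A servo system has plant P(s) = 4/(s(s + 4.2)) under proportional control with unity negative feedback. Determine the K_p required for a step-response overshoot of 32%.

From %OS = 100·exp(−πζ/√(1−ζ²)) = 32%, ζ = −ln(0.32)/√(π²+ln²(0.32)) = 0.341.
Characteristic equation s² + 4.2s + 4K_p = 0 gives ζ = 4.2/(2√(4K_p)).
Setting ζ = 0.341: √(4K_p) = 4.2/(2·0.341) = 6.159, so K_p = 37.93/4 = 9.48.

K_p = 9.48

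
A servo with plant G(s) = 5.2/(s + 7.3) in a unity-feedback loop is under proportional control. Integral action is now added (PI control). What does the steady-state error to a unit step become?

0

The integrator makes K_pos = lim_{s→0} C(s)G(s) infinite, so e_ss = 1/(1+K_pos) = 0.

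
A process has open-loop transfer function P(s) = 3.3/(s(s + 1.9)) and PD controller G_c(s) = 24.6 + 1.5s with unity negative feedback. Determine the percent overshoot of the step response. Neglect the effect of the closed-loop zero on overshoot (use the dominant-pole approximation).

27.5%

Forward path: (24.6 + 1.5s)·3.3/(s(s+1.9)). The closed-loop characteristic equation is s² + (1.9 + 3.3·1.5)s + 3.3·24.6 = 0.
That is s² + 6.85s + 81.18 = 0, so ω_n = 9.01 rad/s and ζ = 6.85/(2·9.01) = 0.3801.
%OS = 100·exp(−πζ/√(1−ζ²)) = 27.5%.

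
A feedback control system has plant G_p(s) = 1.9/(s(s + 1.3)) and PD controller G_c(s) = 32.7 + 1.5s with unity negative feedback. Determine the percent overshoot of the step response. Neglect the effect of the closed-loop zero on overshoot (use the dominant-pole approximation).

Forward path: (32.7 + 1.5s)·1.9/(s(s+1.3)). The closed-loop characteristic equation is s² + (1.3 + 1.9·1.5)s + 1.9·32.7 = 0.
That is s² + 4.15s + 62.13 = 0, so ω_n = 7.882 rad/s and ζ = 4.15/(2·7.882) = 0.2632.
%OS = 100·exp(−πζ/√(1−ζ²)) = 42.4%.

42.4%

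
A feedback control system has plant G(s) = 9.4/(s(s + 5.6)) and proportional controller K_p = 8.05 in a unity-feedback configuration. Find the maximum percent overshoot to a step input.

34.4%

Closed-loop characteristic equation: s² + 5.6s + 75.67 = 0, so ω_n = 8.699 rad/s and ζ = 5.6/(2·8.699) = 0.3219.
%OS = 100·exp(−πζ/√(1−ζ²)) = 100·exp(−π·0.3219/√0.8964) = 34.4%.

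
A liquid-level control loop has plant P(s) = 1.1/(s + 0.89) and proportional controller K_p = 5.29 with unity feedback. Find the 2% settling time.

T_s ≈ 0.596 s

Closed-loop transfer function: T(s) = K_p·P(s)/(1 + K_p·P(s)) = 5.819/(s + 0.89 + 5.819) = 5.819/(s + 6.709).
Time constant τ = 1/6.709 = 0.1491 s, so the 2% settling time is about 4τ = 0.596 s.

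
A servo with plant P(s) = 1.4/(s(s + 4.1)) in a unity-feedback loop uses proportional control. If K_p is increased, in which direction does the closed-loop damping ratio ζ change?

decrease

ζ = 4.1/(2√(1.4K_p)); increasing K_p raises the denominator, so ζ falls.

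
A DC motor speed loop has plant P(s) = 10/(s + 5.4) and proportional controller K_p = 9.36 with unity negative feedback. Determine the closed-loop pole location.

Closed-loop transfer function: T(s) = K_p·P(s)/(1 + K_p·P(s)) = 93.6/(s + 5.4 + 93.6) = 93.6/(s + 99).
The closed-loop pole is at s = −99.

s = -99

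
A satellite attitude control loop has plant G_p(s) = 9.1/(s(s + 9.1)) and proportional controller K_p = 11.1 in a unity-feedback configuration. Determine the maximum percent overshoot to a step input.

The closed-loop denominator s² + 9.1s + 101 gives ω_n = √101 = 10.05 and ζ = 9.1/(2ω_n) = 0.4527.
%OS = 100·exp(−πζ/√(1−ζ²)) = 100·exp(−π·0.4527/√0.795) = 20.3%.

20.3%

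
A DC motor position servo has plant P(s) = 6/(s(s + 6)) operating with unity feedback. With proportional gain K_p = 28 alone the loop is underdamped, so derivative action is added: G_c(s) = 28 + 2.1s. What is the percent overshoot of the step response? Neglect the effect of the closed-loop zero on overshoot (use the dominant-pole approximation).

3.93%

Forward path: (28 + 2.1s)·6/(s(s+6)). The closed-loop characteristic equation is s² + (6 + 6·2.1)s + 6·28 = 0.
That is s² + 18.6s + 168 = 0, so ω_n = 12.96 rad/s and ζ = 18.6/(2·12.96) = 0.7175.
%OS = 100·exp(−πζ/√(1−ζ²)) = 3.93%.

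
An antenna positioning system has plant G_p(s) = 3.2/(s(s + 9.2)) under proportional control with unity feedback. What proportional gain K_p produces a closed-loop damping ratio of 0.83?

Closed-loop characteristic equation: s² + 9.2s + K_p·3.2 = 0.
So ω_n = √(3.2K_p) and 2ζω_n = 9.2, giving ζ = 9.2/(2√(3.2K_p)).
Setting ζ = 0.83: √(3.2K_p) = 9.2/(2·0.83) = 5.542, so K_p = 30.72/3.2 = 9.6.

K_p = 9.6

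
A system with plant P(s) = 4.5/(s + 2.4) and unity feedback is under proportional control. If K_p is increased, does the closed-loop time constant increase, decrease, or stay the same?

The closed-loop bandwidth 2.4+K_p·4.5 grows with K_p, so τ shrinks.

decrease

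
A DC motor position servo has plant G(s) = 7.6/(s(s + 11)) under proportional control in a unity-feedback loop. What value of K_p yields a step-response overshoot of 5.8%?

From %OS = 100·exp(−πζ/√(1−ζ²)) = 5.8%, ζ = −ln(0.058)/√(π²+ln²(0.058)) = 0.6716.
Characteristic equation s² + 11s + 7.6K_p = 0 gives ζ = 11/(2√(7.6K_p)).
Setting ζ = 0.6716: √(7.6K_p) = 11/(2·0.6716) = 8.19, so K_p = 67.08/7.6 = 8.83.

K_p = 8.83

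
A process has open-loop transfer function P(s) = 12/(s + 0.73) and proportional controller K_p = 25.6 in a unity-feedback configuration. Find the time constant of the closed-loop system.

Closed-loop transfer function: T(s) = K_p·P(s)/(1 + K_p·P(s)) = 307.2/(s + 0.73 + 307.2) = 307.2/(s + 307.9).
Time constant τ = 1/307.9 = 0.00325 s.

τ = 0.00325 s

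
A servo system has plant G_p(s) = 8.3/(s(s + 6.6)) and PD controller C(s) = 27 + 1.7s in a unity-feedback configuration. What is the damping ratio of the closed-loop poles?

Forward path: (27 + 1.7s)·8.3/(s(s+6.6)). The closed-loop characteristic equation is s² + (6.6 + 8.3·1.7)s + 8.3·27 = 0.
That is s² + 20.71s + 224.1 = 0, so ω_n = 14.97 rad/s and ζ = 20.71/(2·14.97) = 0.6917.

ζ = 0.692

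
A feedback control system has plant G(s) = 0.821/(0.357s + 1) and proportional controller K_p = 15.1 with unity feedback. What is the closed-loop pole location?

s = -37.53

Closed loop: T(s) = K_p·G/(1+K_p·G) = 12.4/(0.357s + 1 + 12.4), with pole at s = −(1 + 12.4)/0.357 = −37.53.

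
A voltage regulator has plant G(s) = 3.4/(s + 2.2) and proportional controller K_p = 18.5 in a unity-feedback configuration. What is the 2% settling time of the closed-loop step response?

T_s ≈ 0.0614 s

Closed-loop transfer function: T(s) = K_p·G(s)/(1 + K_p·G(s)) = 62.9/(s + 2.2 + 62.9) = 62.9/(s + 65.1).
Time constant τ = 1/65.1 = 0.01536 s, so the 2% settling time is about 4τ = 0.0614 s.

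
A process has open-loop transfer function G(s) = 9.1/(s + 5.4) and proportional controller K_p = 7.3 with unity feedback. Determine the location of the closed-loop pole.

Closed-loop transfer function: T(s) = K_p·G(s)/(1 + K_p·G(s)) = 66.43/(s + 5.4 + 66.43) = 66.43/(s + 71.83).
The closed-loop pole is at s = −71.83.

s = -71.83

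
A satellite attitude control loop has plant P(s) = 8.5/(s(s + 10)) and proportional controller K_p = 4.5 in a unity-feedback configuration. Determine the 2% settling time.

From 1 + K_pP(s) = 0: s² + 10s + 38.25 = 0 ⇒ ω_n = 6.185, ζ = 0.8085.
2% settling time T_s ≈ 4/(ζω_n) = 4/5 = 0.8 s.

T_s ≈ 0.8 s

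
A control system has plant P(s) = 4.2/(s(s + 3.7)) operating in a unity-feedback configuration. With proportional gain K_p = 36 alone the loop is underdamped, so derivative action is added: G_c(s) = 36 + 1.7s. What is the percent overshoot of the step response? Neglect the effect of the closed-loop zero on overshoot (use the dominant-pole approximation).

Forward path: (36 + 1.7s)·4.2/(s(s+3.7)). The closed-loop characteristic equation is s² + (3.7 + 4.2·1.7)s + 4.2·36 = 0.
That is s² + 10.84s + 151.2 = 0, so ω_n = 12.3 rad/s and ζ = 10.84/(2·12.3) = 0.4408.
%OS = 100·exp(−πζ/√(1−ζ²)) = 21.4%.

21.4%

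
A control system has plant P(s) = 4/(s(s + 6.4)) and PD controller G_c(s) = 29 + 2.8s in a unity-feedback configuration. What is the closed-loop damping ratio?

Forward path: (29 + 2.8s)·4/(s(s+6.4)). The closed-loop characteristic equation is s² + (6.4 + 4·2.8)s + 4·29 = 0.
That is s² + 17.6s + 116 = 0, so ω_n = 10.77 rad/s and ζ = 17.6/(2·10.77) = 0.8171.

ζ = 0.817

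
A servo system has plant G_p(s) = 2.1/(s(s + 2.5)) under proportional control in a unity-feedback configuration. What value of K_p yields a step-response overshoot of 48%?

From %OS = 100·exp(−πζ/√(1−ζ²)) = 48%, ζ = −ln(0.48)/√(π²+ln²(0.48)) = 0.2275.
Characteristic equation s² + 2.5s + 2.1K_p = 0 gives ζ = 2.5/(2√(2.1K_p)).
Setting ζ = 0.2275: √(2.1K_p) = 2.5/(2·0.2275) = 5.494, so K_p = 30.19/2.1 = 14.4.

K_p = 14.4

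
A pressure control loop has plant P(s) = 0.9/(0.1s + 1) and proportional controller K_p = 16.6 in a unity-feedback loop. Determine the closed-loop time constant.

Closed loop: T(s) = K_p·P/(1+K_p·P) = 14.94/(0.1s + 1 + 14.94), with pole at s = −(1 + 14.94)/0.1 = −159.4.
Closed-loop time constant τ = 1/159.4 = 0.00627 s.

τ = 0.00627 s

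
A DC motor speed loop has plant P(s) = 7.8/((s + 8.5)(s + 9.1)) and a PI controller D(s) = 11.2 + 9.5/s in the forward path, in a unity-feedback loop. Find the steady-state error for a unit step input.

The open loop D(s)P(s) has a pole at the origin (type 1), so the static position error constant is infinite and e_ss = 1/(1+∞) = 0.

0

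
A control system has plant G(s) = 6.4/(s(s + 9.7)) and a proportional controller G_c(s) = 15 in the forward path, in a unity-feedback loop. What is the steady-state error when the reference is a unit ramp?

The loop has one pole at the origin (type 1). Velocity error constant K_v = lim_{s→0} s·G_c(s)G(s) = 15·6.4/9.7 = 9.897.
Steady-state error to a unit ramp: e_ss = 1/K_v = 0.101.

0.101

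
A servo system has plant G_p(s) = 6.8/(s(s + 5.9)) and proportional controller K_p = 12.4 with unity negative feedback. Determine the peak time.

T_p = 0.361 s

The closed-loop denominator s² + 5.9s + 84.32 gives ω_n = √84.32 = 9.183 and ζ = 5.9/(2ω_n) = 0.3213.
Damped frequency ω_d = ω_n√(1−ζ²) = 8.696 rad/s, so peak time T_p = π/ω_d = 0.361 s.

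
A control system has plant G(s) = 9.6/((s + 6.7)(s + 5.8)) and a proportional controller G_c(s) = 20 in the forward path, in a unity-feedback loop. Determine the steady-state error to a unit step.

0.168

The loop is type 0. Static position error constant K_pos = G_c(0)·G(0) = 20·0.247 = 4.941.
Steady-state error to a unit step: e_ss = 1/(1+K_pos) = 1/5.941 = 0.168.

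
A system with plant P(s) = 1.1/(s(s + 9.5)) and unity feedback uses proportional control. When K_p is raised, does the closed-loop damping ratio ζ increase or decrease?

decrease

ζ = 9.5/(2√(1.1K_p)); increasing K_p raises the denominator, so ζ falls.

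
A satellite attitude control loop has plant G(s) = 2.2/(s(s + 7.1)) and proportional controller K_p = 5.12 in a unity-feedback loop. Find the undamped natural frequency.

The closed-loop denominator is s(s+7.1) + 5.12·2.2 = s² + 7.1s + 11.26.
Matching s² + 2ζω_n s + ω_n²: ω_n = √11.26 = 3.356 rad/s and 2ζω_n = 7.1, so ζ = 7.1/(2·3.356) = 1.06.

ω_n = 3.36 rad/s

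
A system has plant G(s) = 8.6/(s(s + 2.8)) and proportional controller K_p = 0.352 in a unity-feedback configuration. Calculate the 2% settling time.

From 1 + K_pG(s) = 0: s² + 2.8s + 3.027 = 0 ⇒ ω_n = 1.74, ζ = 0.8047.
2% settling time T_s ≈ 4/(ζω_n) = 4/1.4 = 2.86 s.

T_s ≈ 2.86 s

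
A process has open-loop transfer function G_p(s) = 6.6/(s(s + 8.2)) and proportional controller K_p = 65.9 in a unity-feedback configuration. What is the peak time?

The closed-loop denominator s² + 8.2s + 434.9 gives ω_n = √434.9 = 20.86 and ζ = 8.2/(2ω_n) = 0.1966.
Damped frequency ω_d = ω_n√(1−ζ²) = 20.45 rad/s, so peak time T_p = π/ω_d = 0.154 s.

T_p = 0.154 s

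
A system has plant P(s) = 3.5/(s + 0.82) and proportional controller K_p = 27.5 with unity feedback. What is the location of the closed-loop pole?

Closed-loop transfer function: T(s) = K_p·P(s)/(1 + K_p·P(s)) = 96.25/(s + 0.82 + 96.25) = 96.25/(s + 97.07).
The closed-loop pole is at s = −97.07.

s = -97.07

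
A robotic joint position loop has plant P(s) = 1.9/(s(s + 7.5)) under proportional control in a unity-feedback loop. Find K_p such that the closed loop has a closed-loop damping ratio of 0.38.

Closed-loop characteristic equation: s² + 7.5s + K_p·1.9 = 0.
So ω_n = √(1.9K_p) and 2ζω_n = 7.5, giving ζ = 7.5/(2√(1.9K_p)).
Setting ζ = 0.38: √(1.9K_p) = 7.5/(2·0.38) = 9.868, so K_p = 97.39/1.9 = 51.3.

K_p = 51.3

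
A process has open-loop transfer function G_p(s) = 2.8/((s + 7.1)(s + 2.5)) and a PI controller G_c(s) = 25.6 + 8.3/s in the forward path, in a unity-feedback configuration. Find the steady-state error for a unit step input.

The open loop G_c(s)G_p(s) has a pole at the origin (type 1), so the static position error constant is infinite and e_ss = 1/(1+∞) = 0.

0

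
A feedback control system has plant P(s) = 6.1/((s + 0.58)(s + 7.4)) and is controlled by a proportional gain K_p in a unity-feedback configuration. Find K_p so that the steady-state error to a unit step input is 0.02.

K_p = 34.5

The loop is type 0, so e_ss(step) = 1/(1 + K_pos) with K_pos = K_p·P(0).
P(0) = 1.421. Require 1/(1 + K_p·1.421) = 0.02, so 1 + 1.421·K_p = 50.
K_p = (50 − 1)/1.421 = 34.5.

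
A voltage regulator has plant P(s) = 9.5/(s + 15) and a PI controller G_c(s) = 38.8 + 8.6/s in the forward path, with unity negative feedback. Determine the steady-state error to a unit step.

0

The open loop G_c(s)P(s) has a pole at the origin (type 1), so the static position error constant is infinite and e_ss = 1/(1+∞) = 0.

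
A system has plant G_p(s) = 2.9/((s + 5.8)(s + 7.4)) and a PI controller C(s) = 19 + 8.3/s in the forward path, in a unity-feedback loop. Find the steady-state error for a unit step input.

0

The open loop C(s)G_p(s) has a pole at the origin (type 1), so the static position error constant is infinite and e_ss = 1/(1+∞) = 0.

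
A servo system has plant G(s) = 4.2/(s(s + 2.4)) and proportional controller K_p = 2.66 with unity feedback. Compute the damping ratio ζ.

With unity feedback the closed-loop characteristic equation is s² + 2.4s + 2.66·4.2 = s² + 2.4s + 11.17 = 0.
So ω_n² = 11.17 ⇒ ω_n = 3.342 rad/s, and ζ = 2.4/(2ω_n) = 0.359.

ζ = 0.359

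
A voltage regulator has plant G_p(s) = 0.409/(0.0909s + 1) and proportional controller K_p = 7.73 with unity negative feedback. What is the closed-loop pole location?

Closed loop: T(s) = K_p·G_p/(1+K_p·G_p) = 3.162/(0.0909s + 1 + 3.162), with pole at s = −(1 + 3.162)/0.0909 = −45.78.

s = -45.78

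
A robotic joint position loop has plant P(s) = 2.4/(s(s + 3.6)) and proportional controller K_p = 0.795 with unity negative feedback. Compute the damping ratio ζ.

ζ = 1.3

1 + K_p·P(s) = 0 gives s² + 3.6s + 1.908 = 0.
Matching s² + 2ζω_n s + ω_n²: ω_n = √1.908 = 1.381 rad/s and 2ζω_n = 3.6, so ζ = 3.6/(2·1.381) = 1.3.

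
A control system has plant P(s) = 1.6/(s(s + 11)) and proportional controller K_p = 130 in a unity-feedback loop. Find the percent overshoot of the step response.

27.4%

From 1 + K_pP(s) = 0: s² + 11s + 208 = 0 ⇒ ω_n = 14.42, ζ = 0.3814.
%OS = 100·exp(−πζ/√(1−ζ²)) = 100·exp(−π·0.3814/√0.8546) = 27.4%.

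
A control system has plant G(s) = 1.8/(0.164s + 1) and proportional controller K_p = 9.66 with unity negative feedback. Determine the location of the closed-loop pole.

Closed loop: T(s) = K_p·G/(1+K_p·G) = 17.39/(0.164s + 1 + 17.39), with pole at s = −(1 + 17.39)/0.164 = −112.1.

s = -112.1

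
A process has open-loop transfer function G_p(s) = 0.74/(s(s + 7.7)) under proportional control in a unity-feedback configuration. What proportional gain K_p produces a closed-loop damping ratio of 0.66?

Closed-loop characteristic equation: s² + 7.7s + K_p·0.74 = 0.
So ω_n = √(0.74K_p) and 2ζω_n = 7.7, giving ζ = 7.7/(2√(0.74K_p)).
Setting ζ = 0.66: √(0.74K_p) = 7.7/(2·0.66) = 5.833, so K_p = 34.03/0.74 = 46.

K_p = 46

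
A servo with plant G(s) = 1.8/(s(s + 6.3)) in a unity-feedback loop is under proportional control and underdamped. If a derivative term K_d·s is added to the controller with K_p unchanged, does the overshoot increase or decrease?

With PD the characteristic equation becomes s² + (a + K·K_d)s + K·K_p = 0; the damping term grows, ζ rises, overshoot falls.

decrease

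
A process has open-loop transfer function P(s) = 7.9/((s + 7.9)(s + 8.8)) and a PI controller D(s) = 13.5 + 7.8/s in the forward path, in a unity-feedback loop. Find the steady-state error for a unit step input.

The open loop D(s)P(s) has a pole at the origin (type 1), so the static position error constant is infinite and e_ss = 1/(1+∞) = 0.

0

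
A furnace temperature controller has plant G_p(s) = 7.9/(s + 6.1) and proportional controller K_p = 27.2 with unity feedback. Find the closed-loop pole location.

Closed-loop transfer function: T(s) = K_p·G_p(s)/(1 + K_p·G_p(s)) = 214.9/(s + 6.1 + 214.9) = 214.9/(s + 221).
The closed-loop pole is at s = −221.

s = -221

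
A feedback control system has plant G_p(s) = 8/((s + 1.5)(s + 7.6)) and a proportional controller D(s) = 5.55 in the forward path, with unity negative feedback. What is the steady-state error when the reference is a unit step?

0.204

The loop is type 0. Static position error constant K_pos = D(0)·G_p(0) = 5.55·0.7018 = 3.895.
Steady-state error to a unit step: e_ss = 1/(1+K_pos) = 1/4.895 = 0.204.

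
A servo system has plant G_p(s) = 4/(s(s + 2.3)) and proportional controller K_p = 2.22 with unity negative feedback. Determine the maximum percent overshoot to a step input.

26.9%

Closed-loop characteristic equation: s² + 2.3s + 8.88 = 0, so ω_n = 2.98 rad/s and ζ = 2.3/(2·2.98) = 0.3859.
%OS = 100·exp(−πζ/√(1−ζ²)) = 100·exp(−π·0.3859/√0.8511) = 26.9%.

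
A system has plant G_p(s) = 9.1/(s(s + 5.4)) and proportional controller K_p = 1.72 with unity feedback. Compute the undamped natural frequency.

The closed-loop denominator is s(s+5.4) + 1.72·9.1 = s² + 5.4s + 15.65.
Matching s² + 2ζω_n s + ω_n²: ω_n = √15.65 = 3.956 rad/s and 2ζω_n = 5.4, so ζ = 5.4/(2·3.956) = 0.682.

ω_n = 3.96 rad/s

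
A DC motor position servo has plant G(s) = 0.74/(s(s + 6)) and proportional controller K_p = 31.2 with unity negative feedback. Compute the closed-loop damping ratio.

ζ = 0.624

With unity feedback the closed-loop characteristic equation is s² + 6s + 31.2·0.74 = s² + 6s + 23.09 = 0.
So ω_n² = 23.09 ⇒ ω_n = 4.805 rad/s, and ζ = 6/(2ω_n) = 0.624.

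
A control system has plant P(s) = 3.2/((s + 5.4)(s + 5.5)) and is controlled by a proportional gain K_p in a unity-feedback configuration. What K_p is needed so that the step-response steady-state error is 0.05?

K_p = 176

For a type-0 loop with proportional control, e_ss = 1/(1 + K_p·P(0)).
P(0) = 0.1077. Require 1/(1 + K_p·0.1077) = 0.05, so 1 + 0.1077·K_p = 20.
K_p = (20 − 1)/0.1077 = 176.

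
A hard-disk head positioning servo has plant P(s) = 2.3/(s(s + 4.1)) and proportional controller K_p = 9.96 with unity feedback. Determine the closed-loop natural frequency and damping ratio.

1 + K_p·P(s) = 0 gives s² + 4.1s + 22.91 = 0.
So ω_n² = 22.91 ⇒ ω_n = 4.786 rad/s, and ζ = 4.1/(2ω_n) = 0.428.

ω_n = 4.79 rad/s, ζ = 0.428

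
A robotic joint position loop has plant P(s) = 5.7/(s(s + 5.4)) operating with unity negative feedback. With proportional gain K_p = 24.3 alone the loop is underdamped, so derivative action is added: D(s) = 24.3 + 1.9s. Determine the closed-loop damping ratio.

ζ = 0.69

Forward path: (24.3 + 1.9s)·5.7/(s(s+5.4)). The closed-loop characteristic equation is s² + (5.4 + 5.7·1.9)s + 5.7·24.3 = 0.
That is s² + 16.23s + 138.5 = 0, so ω_n = 11.77 rad/s and ζ = 16.23/(2·11.77) = 0.6895.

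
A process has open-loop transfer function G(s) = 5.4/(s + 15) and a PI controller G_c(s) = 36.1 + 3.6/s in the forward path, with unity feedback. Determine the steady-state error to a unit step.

0

The open loop G_c(s)G(s) has a pole at the origin (type 1), so the static position error constant is infinite and e_ss = 1/(1+∞) = 0.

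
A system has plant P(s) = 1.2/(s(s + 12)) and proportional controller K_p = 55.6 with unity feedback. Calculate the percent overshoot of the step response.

3.33%

Closed-loop characteristic equation: s² + 12s + 66.72 = 0, so ω_n = 8.168 rad/s and ζ = 12/(2·8.168) = 0.7346.
%OS = 100·exp(−πζ/√(1−ζ²)) = 100·exp(−π·0.7346/√0.4604) = 3.33%.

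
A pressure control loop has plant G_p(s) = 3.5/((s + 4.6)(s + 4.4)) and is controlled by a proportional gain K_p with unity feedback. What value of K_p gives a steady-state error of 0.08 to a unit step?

For a type-0 loop with proportional control, e_ss = 1/(1 + K_p·G_p(0)).
G_p(0) = 0.1729. Require 1/(1 + K_p·0.1729) = 0.08, so 1 + 0.1729·K_p = 12.5.
K_p = (12.5 − 1)/0.1729 = 66.5.

K_p = 66.5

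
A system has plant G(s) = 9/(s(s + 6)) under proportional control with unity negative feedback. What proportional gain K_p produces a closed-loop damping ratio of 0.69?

K_p = 2.1

Closed-loop characteristic equation: s² + 6s + K_p·9 = 0.
So ω_n = √(9K_p) and 2ζω_n = 6, giving ζ = 6/(2√(9K_p)).
Setting ζ = 0.69: √(9K_p) = 6/(2·0.69) = 4.348, so K_p = 18.9/9 = 2.1.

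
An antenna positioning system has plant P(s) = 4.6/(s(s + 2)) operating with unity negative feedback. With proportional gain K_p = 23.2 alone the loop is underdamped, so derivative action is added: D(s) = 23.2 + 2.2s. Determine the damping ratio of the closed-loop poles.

Forward path: (23.2 + 2.2s)·4.6/(s(s+2)). The closed-loop characteristic equation is s² + (2 + 4.6·2.2)s + 4.6·23.2 = 0.
That is s² + 12.12s + 106.7 = 0, so ω_n = 10.33 rad/s and ζ = 12.12/(2·10.33) = 0.5866.

ζ = 0.587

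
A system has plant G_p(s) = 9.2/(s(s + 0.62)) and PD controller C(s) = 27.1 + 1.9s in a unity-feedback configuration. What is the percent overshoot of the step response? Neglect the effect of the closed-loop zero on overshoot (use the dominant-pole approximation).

Forward path: (27.1 + 1.9s)·9.2/(s(s+0.62)). The closed-loop characteristic equation is s² + (0.62 + 9.2·1.9)s + 9.2·27.1 = 0.
That is s² + 18.1s + 249.3 = 0, so ω_n = 15.79 rad/s and ζ = 18.1/(2·15.79) = 0.5732.
%OS = 100·exp(−πζ/√(1−ζ²)) = 11.1%.

11.1%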